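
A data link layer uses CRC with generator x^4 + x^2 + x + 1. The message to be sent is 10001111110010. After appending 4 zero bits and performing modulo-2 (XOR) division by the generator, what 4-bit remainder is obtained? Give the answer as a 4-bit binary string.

1010

Append 4 zeros: 100011111100100000. Divide by 10111 (XOR where the leading bit is 1):
  pos 0: 10001 XOR 10111 = 00110
  pos 2: 11011 XOR 10111 = 01100
  pos 3: 11001 XOR 10111 = 01110
  pos 4: 11101 XOR 10111 = 01010
  pos 5: 10101 XOR 10111 = 00010
  pos 8: 10001 XOR 10111 = 00110
  pos 10: 11000 XOR 10111 = 01111
  pos 11: 11110 XOR 10111 = 01001
  pos 12: 10010 XOR 10111 = 00101
Remainder (last 4 bits) = 1010. This is the CRC / FCS.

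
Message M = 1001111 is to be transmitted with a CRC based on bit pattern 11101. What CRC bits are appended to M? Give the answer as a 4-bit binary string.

1101

Append 4 zeros: 10011110000. Divide by 11101 (XOR where the leading bit is 1):
  pos 0: 10011 XOR 11101 = 01110
  pos 1: 11101 XOR 11101 = 00000
  pos 6: 10000 XOR 11101 = 01101
Remainder (last 4 bits) = 1101. This is the CRC / FCS.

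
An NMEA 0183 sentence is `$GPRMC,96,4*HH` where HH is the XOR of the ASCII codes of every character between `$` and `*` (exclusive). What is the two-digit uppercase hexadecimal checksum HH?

70

XOR the ASCII codes of the payload characters:
  'G' = 0x47 → acc = 0x47
  'P' = 0x50 → acc = 0x17
  'R' = 0x52 → acc = 0x45
  'M' = 0x4D → acc = 0x08
  'C' = 0x43 → acc = 0x4B
  ',' = 0x2C → acc = 0x67
  '9' = 0x39 → acc = 0x5E
  '6' = 0x36 → acc = 0x68
  ',' = 0x2C → acc = 0x44
  '4' = 0x34 → acc = 0x70
Checksum = 0x70.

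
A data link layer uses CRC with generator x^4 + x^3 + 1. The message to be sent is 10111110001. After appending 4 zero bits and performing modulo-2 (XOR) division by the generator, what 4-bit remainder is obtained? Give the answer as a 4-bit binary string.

Append 4 zeros: 101111100010000. Divide by 11001 (XOR where the leading bit is 1):
  pos 0: 10111 XOR 11001 = 01110
  pos 1: 11101 XOR 11001 = 00100
  pos 3: 10010 XOR 11001 = 01011
  pos 4: 10110 XOR 11001 = 01111
  pos 5: 11110 XOR 11001 = 00111
  pos 7: 11110 XOR 11001 = 00111
  pos 9: 11100 XOR 11001 = 00101
Remainder (last 4 bits) = 1010. This is the CRC / FCS.

1010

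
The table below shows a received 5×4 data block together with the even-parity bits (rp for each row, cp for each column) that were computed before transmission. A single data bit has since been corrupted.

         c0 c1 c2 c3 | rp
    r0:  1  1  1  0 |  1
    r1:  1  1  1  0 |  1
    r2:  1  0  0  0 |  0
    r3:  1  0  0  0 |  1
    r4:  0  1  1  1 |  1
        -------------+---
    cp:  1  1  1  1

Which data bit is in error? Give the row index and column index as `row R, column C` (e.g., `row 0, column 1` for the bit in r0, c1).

row 2, column 0

Recompute each row's even parity and compare to rp:
  r0: data parity 1, sent rp 1 → ok
  r1: data parity 1, sent rp 1 → ok
  r2: data parity 1, sent rp 0 → mismatch
  r3: data parity 1, sent rp 1 → ok
  r4: data parity 1, sent rp 1 → ok
Recompute each column's even parity and compare to cp:
  c0: data parity 0, sent cp 1 → mismatch
  c1: data parity 1, sent cp 1 → ok
  c2: data parity 1, sent cp 1 → ok
  c3: data parity 1, sent cp 1 → ok
Exactly one row (r2) and one column (c0) fail → the flipped bit is at their intersection.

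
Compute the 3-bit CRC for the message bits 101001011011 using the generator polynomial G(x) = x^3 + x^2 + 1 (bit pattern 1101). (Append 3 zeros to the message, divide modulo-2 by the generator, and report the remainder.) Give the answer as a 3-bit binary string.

011

Append 3 zeros: 101001011011000. Divide by 1101 (XOR where the leading bit is 1):
  pos 0: 1010 XOR 1101 = 0111
  pos 1: 1110 XOR 1101 = 0011
  pos 3: 1110 XOR 1101 = 0011
  pos 5: 1111 XOR 1101 = 0010
  pos 7: 1001 XOR 1101 = 0100
  pos 8: 1001 XOR 1101 = 0100
  pos 9: 1000 XOR 1101 = 0101
  pos 10: 1010 XOR 1101 = 0111
  pos 11: 1110 XOR 1101 = 0011
Remainder (last 3 bits) = 011. This is the CRC / FCS.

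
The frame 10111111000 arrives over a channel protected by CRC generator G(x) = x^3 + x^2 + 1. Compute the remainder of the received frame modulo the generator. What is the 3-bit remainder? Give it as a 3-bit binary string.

Modulo-2 division of 10111111000 by 1101:
  pos 0: 1011 XOR 1101 = 0110
  pos 1: 1101 XOR 1101 = 0000
  pos 5: 1110 XOR 1101 = 0011
  pos 7: 1100 XOR 1101 = 0001
Remainder = 001 (nonzero — an error is detected).

001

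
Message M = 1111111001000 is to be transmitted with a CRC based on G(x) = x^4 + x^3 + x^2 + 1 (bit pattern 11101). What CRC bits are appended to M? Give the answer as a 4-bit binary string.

Append 4 zeros: 11111110010000000. Divide by 11101 (XOR where the leading bit is 1):
  pos 0: 11111 XOR 11101 = 00010
  pos 3: 10110 XOR 11101 = 01011
  pos 4: 10110 XOR 11101 = 01011
  pos 5: 10111 XOR 11101 = 01010
  pos 6: 10100 XOR 11101 = 01001
  pos 7: 10010 XOR 11101 = 01111
  pos 8: 11110 XOR 11101 = 00011
  pos 11: 11000 XOR 11101 = 00101
Remainder (last 4 bits) = 1010. This is the CRC / FCS.

1010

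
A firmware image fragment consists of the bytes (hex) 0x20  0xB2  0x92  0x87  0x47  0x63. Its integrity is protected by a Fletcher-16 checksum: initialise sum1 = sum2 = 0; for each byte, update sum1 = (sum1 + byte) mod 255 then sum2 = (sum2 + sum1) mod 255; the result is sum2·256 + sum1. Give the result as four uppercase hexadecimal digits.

1197

Running sums (mod 255):
  after byte 0 (0x20): sum1=32, sum2=32
  after byte 1 (0xB2): sum1=210, sum2=242
  after byte 2 (0x92): sum1=101, sum2=88
  after byte 3 (0x87): sum1=236, sum2=69
  after byte 4 (0x47): sum1=52, sum2=121
  after byte 5 (0x63): sum1=151, sum2=17
Checksum = sum2·256 + sum1 = 17·256 + 151 = 4503 = 0x1197.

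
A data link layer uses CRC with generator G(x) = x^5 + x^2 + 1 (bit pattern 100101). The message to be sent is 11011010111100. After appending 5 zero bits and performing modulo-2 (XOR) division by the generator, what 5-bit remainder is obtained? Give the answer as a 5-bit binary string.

Append 5 zeros: 1101101011110000000. Divide by 100101 (XOR where the leading bit is 1):
  pos 0: 110110 XOR 100101 = 010011
  pos 1: 100111 XOR 100101 = 000010
  pos 5: 100111 XOR 100101 = 000010
  pos 9: 101000 XOR 100101 = 001101
  pos 11: 110100 XOR 100101 = 010001
  pos 12: 100010 XOR 100101 = 000111
Remainder (last 5 bits) = 01110. This is the CRC / FCS.

01110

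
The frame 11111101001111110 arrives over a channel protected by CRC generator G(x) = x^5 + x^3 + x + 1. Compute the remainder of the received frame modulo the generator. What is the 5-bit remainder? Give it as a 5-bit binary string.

Modulo-2 division of 11111101001111110 by 101011:
  pos 0: 111111 XOR 101011 = 010100
  pos 1: 101000 XOR 101011 = 000011
  pos 5: 111001 XOR 101011 = 010010
  pos 6: 100101 XOR 101011 = 001110
  pos 8: 111011 XOR 101011 = 010000
  pos 9: 100001 XOR 101011 = 001010
  pos 11: 101010 XOR 101011 = 000001
Remainder = 00001 (nonzero — an error is detected).

00001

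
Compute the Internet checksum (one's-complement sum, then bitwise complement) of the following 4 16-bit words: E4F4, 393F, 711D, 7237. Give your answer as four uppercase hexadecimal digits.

One's-complement addition (fold any carry out of bit 15 back into bit 0):
  0xE4F4 + 0x393F = 0x11E33 → wrap carry → 0x1E34
  0x1E34 + 0x711D = 0x08F51
  0x8F51 + 0x7237 = 0x10188 → wrap carry → 0x0189
One's-complement sum = 0x0189.
Checksum = ~0x0189 & 0xFFFF = 0xFE76.

FE76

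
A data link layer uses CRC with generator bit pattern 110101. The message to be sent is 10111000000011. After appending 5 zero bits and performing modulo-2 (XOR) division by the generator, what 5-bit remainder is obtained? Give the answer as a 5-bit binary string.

11011

Append 5 zeros: 1011100000001100000. Divide by 110101 (XOR where the leading bit is 1):
  pos 0: 101110 XOR 110101 = 011011
  pos 1: 110110 XOR 110101 = 000011
  pos 5: 110000 XOR 110101 = 000101
  pos 8: 101011 XOR 110101 = 011110
  pos 9: 111100 XOR 110101 = 001001
  pos 11: 100100 XOR 110101 = 010001
  pos 12: 100010 XOR 110101 = 010111
  pos 13: 101110 XOR 110101 = 011011
Remainder (last 5 bits) = 11011. This is the CRC / FCS.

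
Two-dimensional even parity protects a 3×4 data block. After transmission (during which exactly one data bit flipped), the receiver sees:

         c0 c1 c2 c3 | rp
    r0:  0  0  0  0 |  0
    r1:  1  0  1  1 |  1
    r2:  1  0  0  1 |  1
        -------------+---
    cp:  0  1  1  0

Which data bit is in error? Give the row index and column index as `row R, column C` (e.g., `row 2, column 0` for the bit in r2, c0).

row 2, column 1

Recompute each row's even parity and compare to rp:
  r0: data parity 0, sent rp 0 → ok
  r1: data parity 1, sent rp 1 → ok
  r2: data parity 0, sent rp 1 → mismatch
Recompute each column's even parity and compare to cp:
  c0: data parity 0, sent cp 0 → ok
  c1: data parity 0, sent cp 1 → mismatch
  c2: data parity 1, sent cp 1 → ok
  c3: data parity 0, sent cp 0 → ok
Exactly one row (r2) and one column (c1) fail → the flipped bit is at their intersection.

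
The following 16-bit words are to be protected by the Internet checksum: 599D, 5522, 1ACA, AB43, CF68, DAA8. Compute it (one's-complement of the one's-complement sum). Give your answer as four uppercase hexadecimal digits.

One's-complement addition (fold any carry out of bit 15 back into bit 0):
  0x599D + 0x5522 = 0x0AEBF
  0xAEBF + 0x1ACA = 0x0C989
  0xC989 + 0xAB43 = 0x174CC → wrap carry → 0x74CD
  0x74CD + 0xCF68 = 0x14435 → wrap carry → 0x4436
  0x4436 + 0xDAA8 = 0x11EDE → wrap carry → 0x1EDF
One's-complement sum = 0x1EDF.
Checksum = ~0x1EDF & 0xFFFF = 0xE120.

E120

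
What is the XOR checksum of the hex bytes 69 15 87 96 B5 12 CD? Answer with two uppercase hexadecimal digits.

XOR the bytes together:
  start with 0x69
  0x69 ⊕ 0x15 = 0x7C
  0x7C ⊕ 0x87 = 0xFB
  0xFB ⊕ 0x96 = 0x6D
  0x6D ⊕ 0xB5 = 0xD8
  0xD8 ⊕ 0x12 = 0xCA
  0xCA ⊕ 0xCD = 0x07

07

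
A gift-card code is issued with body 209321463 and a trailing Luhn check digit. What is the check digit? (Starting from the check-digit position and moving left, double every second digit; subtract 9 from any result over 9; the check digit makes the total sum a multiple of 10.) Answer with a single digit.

Partial digits right→left: 3 6 4 1 2 3 9 0 2
Double every second digit counting from the check-digit position (so the 1st, 3rd, 5th, ... of the partial from the right).
  doubled (with −9 where >9): 6 8 4 9 4 → sum 31
  kept as-is: 6 1 3 0 → sum 10
Total = 31 + 10 = 41.
Check digit = (10 − (41 mod 10)) mod 10 = 9.

9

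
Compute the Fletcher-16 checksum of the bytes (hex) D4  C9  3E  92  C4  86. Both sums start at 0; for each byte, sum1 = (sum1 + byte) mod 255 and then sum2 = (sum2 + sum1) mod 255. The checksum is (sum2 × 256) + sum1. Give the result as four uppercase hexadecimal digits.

AEBA

Running sums (mod 255):
  after byte 0 (D4): sum1=212, sum2=212
  after byte 1 (C9): sum1=158, sum2=115
  after byte 2 (3E): sum1=220, sum2=80
  after byte 3 (92): sum1=111, sum2=191
  after byte 4 (C4): sum1=52, sum2=243
  after byte 5 (86): sum1=186, sum2=174
Checksum = sum2·256 + sum1 = 174·256 + 186 = 44730 = 0xAEBA.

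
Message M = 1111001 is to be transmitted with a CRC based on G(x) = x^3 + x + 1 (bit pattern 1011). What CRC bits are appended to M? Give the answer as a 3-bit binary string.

Append 3 zeros: 1111001000. Divide by 1011 (XOR where the leading bit is 1):
  pos 0: 1111 XOR 1011 = 0100
  pos 1: 1000 XOR 1011 = 0011
  pos 3: 1101 XOR 1011 = 0110
  pos 4: 1100 XOR 1011 = 0111
  pos 5: 1110 XOR 1011 = 0101
  pos 6: 1010 XOR 1011 = 0001
Remainder (last 3 bits) = 001. This is the CRC / FCS.

001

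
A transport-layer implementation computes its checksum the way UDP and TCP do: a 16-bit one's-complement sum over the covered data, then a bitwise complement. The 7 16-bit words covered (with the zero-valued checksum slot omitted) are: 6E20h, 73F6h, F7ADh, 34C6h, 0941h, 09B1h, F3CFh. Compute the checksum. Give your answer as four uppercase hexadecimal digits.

EAB2

One's-complement addition (fold any carry out of bit 15 back into bit 0):
  0x6E20 + 0x73F6 = 0x0E216
  0xE216 + 0xF7AD = 0x1D9C3 → wrap carry → 0xD9C4
  0xD9C4 + 0x34C6 = 0x10E8A → wrap carry → 0x0E8B
  0x0E8B + 0x0941 = 0x017CC
  0x17CC + 0x09B1 = 0x0217D
  0x217D + 0xF3CF = 0x1154C → wrap carry → 0x154D
One's-complement sum = 0x154D.
Checksum = ~0x154D & 0xFFFF = 0xEAB2.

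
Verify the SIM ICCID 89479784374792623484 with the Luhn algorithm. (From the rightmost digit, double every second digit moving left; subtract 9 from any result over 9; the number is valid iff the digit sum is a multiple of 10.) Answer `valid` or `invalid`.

From the right, keep odd positions and double even positions (subtract 9 from any doubled value over 9):
  doubled (positions 2,4,...): 7 6 3 9 8 6 7 9 8 7 → sum 70
  kept (positions 1,3,...): 4 4 2 2 7 7 4 7 7 9 → sum 53
Total = 123.
123 mod 10 = 3, so the number is invalid.

invalid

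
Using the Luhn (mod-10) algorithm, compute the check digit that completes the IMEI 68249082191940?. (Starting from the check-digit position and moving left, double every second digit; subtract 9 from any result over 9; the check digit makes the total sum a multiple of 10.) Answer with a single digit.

2

Partial digits right→left: 0 4 9 1 9 1 2 8 0 9 4 2 8 6
Double every second digit counting from the check-digit position (so the 1st, 3rd, 5th, ... of the partial from the right).
  doubled (with −9 where >9): 0 9 9 4 0 8 7 → sum 37
  kept as-is: 4 1 1 8 9 2 6 → sum 31
Total = 37 + 31 = 68.
Check digit = (10 − (68 mod 10)) mod 10 = 2.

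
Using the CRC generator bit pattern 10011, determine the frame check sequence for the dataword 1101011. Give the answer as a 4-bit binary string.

Append 4 zeros: 11010110000. Divide by 10011 (XOR where the leading bit is 1):
  pos 0: 11010 XOR 10011 = 01001
  pos 1: 10011 XOR 10011 = 00000
  pos 6: 10000 XOR 10011 = 00011
Remainder (last 4 bits) = 0011. This is the CRC / FCS.

0011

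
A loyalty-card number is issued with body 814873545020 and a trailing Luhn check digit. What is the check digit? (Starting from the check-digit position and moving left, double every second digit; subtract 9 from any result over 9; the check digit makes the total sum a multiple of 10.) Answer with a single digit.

6

Partial digits right→left: 0 2 0 5 4 5 3 7 8 4 1 8
Double every second digit counting from the check-digit position (so the 1st, 3rd, 5th, ... of the partial from the right).
  doubled (with −9 where >9): 0 0 8 6 7 2 → sum 23
  kept as-is: 2 5 5 7 4 8 → sum 31
Total = 23 + 31 = 54.
Check digit = (10 − (54 mod 10)) mod 10 = 6.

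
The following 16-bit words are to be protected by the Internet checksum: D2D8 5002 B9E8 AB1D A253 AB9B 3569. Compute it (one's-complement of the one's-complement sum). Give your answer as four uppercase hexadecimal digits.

One's-complement addition (fold any carry out of bit 15 back into bit 0):
  0xD2D8 + 0x5002 = 0x122DA → wrap carry → 0x22DB
  0x22DB + 0xB9E8 = 0x0DCC3
  0xDCC3 + 0xAB1D = 0x187E0 → wrap carry → 0x87E1
  0x87E1 + 0xA253 = 0x12A34 → wrap carry → 0x2A35
  0x2A35 + 0xAB9B = 0x0D5D0
  0xD5D0 + 0x3569 = 0x10B39 → wrap carry → 0x0B3A
One's-complement sum = 0x0B3A.
Checksum = ~0x0B3A & 0xFFFF = 0xF4C5.

F4C5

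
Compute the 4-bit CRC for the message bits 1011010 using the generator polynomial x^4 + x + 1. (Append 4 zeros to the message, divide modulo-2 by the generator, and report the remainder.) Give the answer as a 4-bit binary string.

Append 4 zeros: 10110100000. Divide by 10011 (XOR where the leading bit is 1):
  pos 0: 10110 XOR 10011 = 00101
  pos 2: 10110 XOR 10011 = 00101
  pos 4: 10100 XOR 10011 = 00111
  pos 6: 11100 XOR 10011 = 01111
Remainder (last 4 bits) = 1111. This is the CRC / FCS.

1111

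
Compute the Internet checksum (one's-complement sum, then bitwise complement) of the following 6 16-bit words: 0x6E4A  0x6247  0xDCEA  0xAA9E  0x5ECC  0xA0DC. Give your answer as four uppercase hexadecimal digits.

A83B

One's-complement addition (fold any carry out of bit 15 back into bit 0):
  0x6E4A + 0x6247 = 0x0D091
  0xD091 + 0xDCEA = 0x1AD7B → wrap carry → 0xAD7C
  0xAD7C + 0xAA9E = 0x1581A → wrap carry → 0x581B
  0x581B + 0x5ECC = 0x0B6E7
  0xB6E7 + 0xA0DC = 0x157C3 → wrap carry → 0x57C4
One's-complement sum = 0x57C4.
Checksum = ~0x57C4 & 0xFFFF = 0xA83B.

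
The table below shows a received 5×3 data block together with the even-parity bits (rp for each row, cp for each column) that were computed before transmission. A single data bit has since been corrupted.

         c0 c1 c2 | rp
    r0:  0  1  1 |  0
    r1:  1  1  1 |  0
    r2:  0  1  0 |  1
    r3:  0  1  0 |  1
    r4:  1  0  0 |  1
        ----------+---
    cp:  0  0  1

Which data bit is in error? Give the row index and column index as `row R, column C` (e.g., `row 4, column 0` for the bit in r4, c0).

row 1, column 2

Recompute each row's even parity and compare to rp:
  r0: data parity 0, sent rp 0 → ok
  r1: data parity 1, sent rp 0 → mismatch
  r2: data parity 1, sent rp 1 → ok
  r3: data parity 1, sent rp 1 → ok
  r4: data parity 1, sent rp 1 → ok
Recompute each column's even parity and compare to cp:
  c0: data parity 0, sent cp 0 → ok
  c1: data parity 0, sent cp 0 → ok
  c2: data parity 0, sent cp 1 → mismatch
Exactly one row (r1) and one column (c2) fail → the flipped bit is at their intersection.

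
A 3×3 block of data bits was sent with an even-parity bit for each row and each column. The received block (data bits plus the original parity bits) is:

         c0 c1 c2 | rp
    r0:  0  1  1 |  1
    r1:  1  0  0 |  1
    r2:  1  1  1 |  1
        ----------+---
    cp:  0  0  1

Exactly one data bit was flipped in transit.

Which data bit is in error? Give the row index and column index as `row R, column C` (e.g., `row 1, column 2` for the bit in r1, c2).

row 0, column 2

Recompute each row's even parity and compare to rp:
  r0: data parity 0, sent rp 1 → mismatch
  r1: data parity 1, sent rp 1 → ok
  r2: data parity 1, sent rp 1 → ok
Recompute each column's even parity and compare to cp:
  c0: data parity 0, sent cp 0 → ok
  c1: data parity 0, sent cp 0 → ok
  c2: data parity 0, sent cp 1 → mismatch
Exactly one row (r0) and one column (c2) fail → the flipped bit is at their intersection.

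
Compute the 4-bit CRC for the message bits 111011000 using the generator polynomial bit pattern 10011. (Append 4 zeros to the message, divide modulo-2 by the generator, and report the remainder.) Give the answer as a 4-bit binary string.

Append 4 zeros: 1110110000000. Divide by 10011 (XOR where the leading bit is 1):
  pos 0: 11101 XOR 10011 = 01110
  pos 1: 11101 XOR 10011 = 01110
  pos 2: 11100 XOR 10011 = 01111
  pos 3: 11110 XOR 10011 = 01101
  pos 4: 11010 XOR 10011 = 01001
  pos 5: 10010 XOR 10011 = 00001
Remainder (last 4 bits) = 1000. This is the CRC / FCS.

1000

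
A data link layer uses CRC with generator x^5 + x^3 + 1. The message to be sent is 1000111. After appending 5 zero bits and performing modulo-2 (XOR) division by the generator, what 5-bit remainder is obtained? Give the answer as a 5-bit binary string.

Append 5 zeros: 100011100000. Divide by 101001 (XOR where the leading bit is 1):
  pos 0: 100011 XOR 101001 = 001010
  pos 2: 101010 XOR 101001 = 000011
  pos 6: 110000 XOR 101001 = 011001
Remainder (last 5 bits) = 11001. This is the CRC / FCS.

11001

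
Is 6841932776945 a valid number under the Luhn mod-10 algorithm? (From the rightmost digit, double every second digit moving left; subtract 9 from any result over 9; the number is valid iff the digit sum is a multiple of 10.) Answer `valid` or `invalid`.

invalid

From the right, keep odd positions and double even positions (subtract 9 from any doubled value over 9):
  doubled (positions 2,4,...): 8 3 5 6 2 7 → sum 31
  kept (positions 1,3,...): 5 9 7 2 9 4 6 → sum 42
Total = 73.
73 mod 10 = 3, so the number is invalid.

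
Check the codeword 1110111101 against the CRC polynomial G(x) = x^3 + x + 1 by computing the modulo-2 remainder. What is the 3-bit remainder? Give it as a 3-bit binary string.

Modulo-2 division of 1110111101 by 1011:
  pos 0: 1110 XOR 1011 = 0101
  pos 1: 1011 XOR 1011 = 0000
  pos 5: 1110 XOR 1011 = 0101
  pos 6: 1011 XOR 1011 = 0000
Remainder = 000 (zero — the frame passes the CRC check).

000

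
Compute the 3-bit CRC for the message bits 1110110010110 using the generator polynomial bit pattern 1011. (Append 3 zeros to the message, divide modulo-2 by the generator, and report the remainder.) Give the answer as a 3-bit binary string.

Append 3 zeros: 1110110010110000. Divide by 1011 (XOR where the leading bit is 1):
  pos 0: 1110 XOR 1011 = 0101
  pos 1: 1011 XOR 1011 = 0000
  pos 5: 1001 XOR 1011 = 0010
  pos 7: 1001 XOR 1011 = 0010
  pos 9: 1010 XOR 1011 = 0001
  pos 12: 1000 XOR 1011 = 0011
Remainder (last 3 bits) = 011. This is the CRC / FCS.

011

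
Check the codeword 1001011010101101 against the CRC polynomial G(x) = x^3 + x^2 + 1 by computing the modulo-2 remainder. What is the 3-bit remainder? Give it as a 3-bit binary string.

Modulo-2 division of 1001011010101101 by 1101:
  pos 0: 1001 XOR 1101 = 0100
  pos 1: 1000 XOR 1101 = 0101
  pos 2: 1011 XOR 1101 = 0110
  pos 3: 1101 XOR 1101 = 0000
  pos 8: 1010 XOR 1101 = 0111
  pos 9: 1111 XOR 1101 = 0010
  pos 11: 1010 XOR 1101 = 0111
  pos 12: 1111 XOR 1101 = 0010
Remainder = 010 (nonzero — an error is detected).

010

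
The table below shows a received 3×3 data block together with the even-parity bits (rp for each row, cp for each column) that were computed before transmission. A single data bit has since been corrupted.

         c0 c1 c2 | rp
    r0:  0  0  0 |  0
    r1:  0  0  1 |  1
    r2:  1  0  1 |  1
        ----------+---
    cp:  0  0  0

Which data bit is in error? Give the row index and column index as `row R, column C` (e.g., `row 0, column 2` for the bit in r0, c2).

Recompute each row's even parity and compare to rp:
  r0: data parity 0, sent rp 0 → ok
  r1: data parity 1, sent rp 1 → ok
  r2: data parity 0, sent rp 1 → mismatch
Recompute each column's even parity and compare to cp:
  c0: data parity 1, sent cp 0 → mismatch
  c1: data parity 0, sent cp 0 → ok
  c2: data parity 0, sent cp 0 → ok
Exactly one row (r2) and one column (c0) fail → the flipped bit is at their intersection.

row 2, column 0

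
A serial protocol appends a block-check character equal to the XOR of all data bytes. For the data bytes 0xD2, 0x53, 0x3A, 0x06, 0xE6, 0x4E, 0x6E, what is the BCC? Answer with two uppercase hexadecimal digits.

XOR the bytes together:
  start with 0xD2
  0xD2 ⊕ 0x53 = 0x81
  0x81 ⊕ 0x3A = 0xBB
  0xBB ⊕ 0x06 = 0xBD
  0xBD ⊕ 0xE6 = 0x5B
  0x5B ⊕ 0x4E = 0x15
  0x15 ⊕ 0x6E = 0x7B

7B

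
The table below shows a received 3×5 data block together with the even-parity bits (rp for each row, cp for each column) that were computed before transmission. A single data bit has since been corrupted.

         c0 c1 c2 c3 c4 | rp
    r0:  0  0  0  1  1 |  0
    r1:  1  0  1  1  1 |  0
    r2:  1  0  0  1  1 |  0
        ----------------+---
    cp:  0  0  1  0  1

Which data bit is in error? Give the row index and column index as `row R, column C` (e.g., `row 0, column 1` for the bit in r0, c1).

row 2, column 3

Recompute each row's even parity and compare to rp:
  r0: data parity 0, sent rp 0 → ok
  r1: data parity 0, sent rp 0 → ok
  r2: data parity 1, sent rp 0 → mismatch
Recompute each column's even parity and compare to cp:
  c0: data parity 0, sent cp 0 → ok
  c1: data parity 0, sent cp 0 → ok
  c2: data parity 1, sent cp 1 → ok
  c3: data parity 1, sent cp 0 → mismatch
  c4: data parity 1, sent cp 1 → ok
Exactly one row (r2) and one column (c3) fail → the flipped bit is at their intersection.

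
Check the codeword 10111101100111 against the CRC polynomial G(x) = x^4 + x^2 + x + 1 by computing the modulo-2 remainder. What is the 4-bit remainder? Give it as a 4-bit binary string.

0000

Modulo-2 division of 10111101100111 by 10111:
  pos 0: 10111 XOR 10111 = 00000
  pos 5: 10110 XOR 10111 = 00001
  pos 9: 10111 XOR 10111 = 00000
Remainder = 0000 (zero — the frame passes the CRC check).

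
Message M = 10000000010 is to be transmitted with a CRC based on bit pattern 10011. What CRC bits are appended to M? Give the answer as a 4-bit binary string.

1111

Append 4 zeros: 100000000100000. Divide by 10011 (XOR where the leading bit is 1):
  pos 0: 10000 XOR 10011 = 00011
  pos 3: 11000 XOR 10011 = 01011
  pos 4: 10110 XOR 10011 = 00101
  pos 6: 10110 XOR 10011 = 00101
  pos 8: 10100 XOR 10011 = 00111
  pos 10: 11100 XOR 10011 = 01111
Remainder (last 4 bits) = 1111. This is the CRC / FCS.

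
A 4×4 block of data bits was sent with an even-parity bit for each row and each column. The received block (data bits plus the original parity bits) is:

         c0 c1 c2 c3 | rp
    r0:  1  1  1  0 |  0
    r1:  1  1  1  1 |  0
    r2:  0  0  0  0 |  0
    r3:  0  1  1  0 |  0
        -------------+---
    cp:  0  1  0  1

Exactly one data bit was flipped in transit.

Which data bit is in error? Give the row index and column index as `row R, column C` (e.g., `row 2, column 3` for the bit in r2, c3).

Recompute each row's even parity and compare to rp:
  r0: data parity 1, sent rp 0 → mismatch
  r1: data parity 0, sent rp 0 → ok
  r2: data parity 0, sent rp 0 → ok
  r3: data parity 0, sent rp 0 → ok
Recompute each column's even parity and compare to cp:
  c0: data parity 0, sent cp 0 → ok
  c1: data parity 1, sent cp 1 → ok
  c2: data parity 1, sent cp 0 → mismatch
  c3: data parity 1, sent cp 1 → ok
Exactly one row (r0) and one column (c2) fail → the flipped bit is at their intersection.

row 0, column 2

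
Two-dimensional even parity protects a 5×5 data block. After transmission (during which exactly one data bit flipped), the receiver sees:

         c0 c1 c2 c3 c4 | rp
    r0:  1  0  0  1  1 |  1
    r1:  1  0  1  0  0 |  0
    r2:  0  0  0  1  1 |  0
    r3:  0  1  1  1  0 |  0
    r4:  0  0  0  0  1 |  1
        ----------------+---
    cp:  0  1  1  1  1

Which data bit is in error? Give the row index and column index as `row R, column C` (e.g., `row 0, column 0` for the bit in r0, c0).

row 3, column 2

Recompute each row's even parity and compare to rp:
  r0: data parity 1, sent rp 1 → ok
  r1: data parity 0, sent rp 0 → ok
  r2: data parity 0, sent rp 0 → ok
  r3: data parity 1, sent rp 0 → mismatch
  r4: data parity 1, sent rp 1 → ok
Recompute each column's even parity and compare to cp:
  c0: data parity 0, sent cp 0 → ok
  c1: data parity 1, sent cp 1 → ok
  c2: data parity 0, sent cp 1 → mismatch
  c3: data parity 1, sent cp 1 → ok
  c4: data parity 1, sent cp 1 → ok
Exactly one row (r3) and one column (c2) fail → the flipped bit is at their intersection.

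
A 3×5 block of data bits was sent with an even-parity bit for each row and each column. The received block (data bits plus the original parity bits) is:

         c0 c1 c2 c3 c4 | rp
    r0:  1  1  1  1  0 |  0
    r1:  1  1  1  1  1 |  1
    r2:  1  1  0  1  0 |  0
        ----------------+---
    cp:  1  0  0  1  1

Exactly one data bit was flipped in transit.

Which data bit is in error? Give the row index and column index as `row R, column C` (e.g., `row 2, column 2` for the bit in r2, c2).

row 2, column 1

Recompute each row's even parity and compare to rp:
  r0: data parity 0, sent rp 0 → ok
  r1: data parity 1, sent rp 1 → ok
  r2: data parity 1, sent rp 0 → mismatch
Recompute each column's even parity and compare to cp:
  c0: data parity 1, sent cp 1 → ok
  c1: data parity 1, sent cp 0 → mismatch
  c2: data parity 0, sent cp 0 → ok
  c3: data parity 1, sent cp 1 → ok
  c4: data parity 1, sent cp 1 → ok
Exactly one row (r2) and one column (c1) fail → the flipped bit is at their intersection.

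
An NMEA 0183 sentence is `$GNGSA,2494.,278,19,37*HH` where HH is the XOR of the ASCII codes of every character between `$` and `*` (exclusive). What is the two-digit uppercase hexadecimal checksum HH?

XOR the ASCII codes of the payload characters:
  'G' = 0x47 → acc = 0x47
  'N' = 0x4E → acc = 0x09
  'G' = 0x47 → acc = 0x4E
  'S' = 0x53 → acc = 0x1D
  'A' = 0x41 → acc = 0x5C
  ',' = 0x2C → acc = 0x70
  '2' = 0x32 → acc = 0x42
  '4' = 0x34 → acc = 0x76
  '9' = 0x39 → acc = 0x4F
  '4' = 0x34 → acc = 0x7B
  '.' = 0x2E → acc = 0x55
  ',' = 0x2C → acc = 0x79
  '2' = 0x32 → acc = 0x4B
  '7' = 0x37 → acc = 0x7C
  '8' = 0x38 → acc = 0x44
  ',' = 0x2C → acc = 0x68
  '1' = 0x31 → acc = 0x59
  '9' = 0x39 → acc = 0x60
  ',' = 0x2C → acc = 0x4C
  '3' = 0x33 → acc = 0x7F
  '7' = 0x37 → acc = 0x48
Checksum = 0x48.

48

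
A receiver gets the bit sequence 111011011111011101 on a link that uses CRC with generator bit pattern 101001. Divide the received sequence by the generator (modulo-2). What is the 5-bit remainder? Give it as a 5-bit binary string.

01111

Modulo-2 division of 111011011111011101 by 101001:
  pos 0: 111011 XOR 101001 = 010010
  pos 1: 100100 XOR 101001 = 001101
  pos 3: 110111 XOR 101001 = 011110
  pos 4: 111101 XOR 101001 = 010100
  pos 5: 101001 XOR 101001 = 000000
  pos 11: 101110 XOR 101001 = 000111
Remainder = 01111 (nonzero — an error is detected).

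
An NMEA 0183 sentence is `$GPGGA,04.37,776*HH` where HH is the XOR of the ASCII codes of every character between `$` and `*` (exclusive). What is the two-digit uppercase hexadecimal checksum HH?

4E

XOR the ASCII codes of the payload characters:
  'G' = 0x47 → acc = 0x47
  'P' = 0x50 → acc = 0x17
  'G' = 0x47 → acc = 0x50
  'G' = 0x47 → acc = 0x17
  'A' = 0x41 → acc = 0x56
  ',' = 0x2C → acc = 0x7A
  '0' = 0x30 → acc = 0x4A
  '4' = 0x34 → acc = 0x7E
  '.' = 0x2E → acc = 0x50
  '3' = 0x33 → acc = 0x63
  '7' = 0x37 → acc = 0x54
  ',' = 0x2C → acc = 0x78
  '7' = 0x37 → acc = 0x4F
  '7' = 0x37 → acc = 0x78
  '6' = 0x36 → acc = 0x4E
Checksum = 0x4E.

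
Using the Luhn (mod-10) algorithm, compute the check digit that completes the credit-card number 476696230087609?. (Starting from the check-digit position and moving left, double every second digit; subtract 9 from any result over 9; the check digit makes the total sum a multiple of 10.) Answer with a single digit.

8

Partial digits right→left: 9 0 6 7 8 0 0 3 2 6 9 6 6 7 4
Double every second digit counting from the check-digit position (so the 1st, 3rd, 5th, ... of the partial from the right).
  doubled (with −9 where >9): 9 3 7 0 4 9 3 8 → sum 43
  kept as-is: 0 7 0 3 6 6 7 → sum 29
Total = 43 + 29 = 72.
Check digit = (10 − (72 mod 10)) mod 10 = 8.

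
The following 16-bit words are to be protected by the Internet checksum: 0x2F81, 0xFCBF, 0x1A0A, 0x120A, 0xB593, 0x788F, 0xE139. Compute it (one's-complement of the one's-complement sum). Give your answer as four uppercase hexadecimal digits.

One's-complement addition (fold any carry out of bit 15 back into bit 0):
  0x2F81 + 0xFCBF = 0x12C40 → wrap carry → 0x2C41
  0x2C41 + 0x1A0A = 0x0464B
  0x464B + 0x120A = 0x05855
  0x5855 + 0xB593 = 0x10DE8 → wrap carry → 0x0DE9
  0x0DE9 + 0x788F = 0x08678
  0x8678 + 0xE139 = 0x167B1 → wrap carry → 0x67B2
One's-complement sum = 0x67B2.
Checksum = ~0x67B2 & 0xFFFF = 0x984D.

984D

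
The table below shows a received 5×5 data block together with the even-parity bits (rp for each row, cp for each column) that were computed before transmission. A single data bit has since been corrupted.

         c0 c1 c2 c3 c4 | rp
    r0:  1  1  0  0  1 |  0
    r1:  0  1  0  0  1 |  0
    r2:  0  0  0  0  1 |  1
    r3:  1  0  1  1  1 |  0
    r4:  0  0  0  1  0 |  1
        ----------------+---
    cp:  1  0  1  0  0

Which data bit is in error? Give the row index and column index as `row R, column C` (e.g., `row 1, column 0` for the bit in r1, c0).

row 0, column 0

Recompute each row's even parity and compare to rp:
  r0: data parity 1, sent rp 0 → mismatch
  r1: data parity 0, sent rp 0 → ok
  r2: data parity 1, sent rp 1 → ok
  r3: data parity 0, sent rp 0 → ok
  r4: data parity 1, sent rp 1 → ok
Recompute each column's even parity and compare to cp:
  c0: data parity 0, sent cp 1 → mismatch
  c1: data parity 0, sent cp 0 → ok
  c2: data parity 1, sent cp 1 → ok
  c3: data parity 0, sent cp 0 → ok
  c4: data parity 0, sent cp 0 → ok
Exactly one row (r0) and one column (c0) fail → the flipped bit is at their intersection.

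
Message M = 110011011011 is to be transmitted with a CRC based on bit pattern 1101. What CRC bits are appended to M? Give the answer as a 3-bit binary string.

011

Append 3 zeros: 110011011011000. Divide by 1101 (XOR where the leading bit is 1):
  pos 0: 1100 XOR 1101 = 0001
  pos 3: 1110 XOR 1101 = 0011
  pos 5: 1111 XOR 1101 = 0010
  pos 7: 1001 XOR 1101 = 0100
  pos 8: 1001 XOR 1101 = 0100
  pos 9: 1000 XOR 1101 = 0101
  pos 10: 1010 XOR 1101 = 0111
  pos 11: 1110 XOR 1101 = 0011
Remainder (last 3 bits) = 011. This is the CRC / FCS.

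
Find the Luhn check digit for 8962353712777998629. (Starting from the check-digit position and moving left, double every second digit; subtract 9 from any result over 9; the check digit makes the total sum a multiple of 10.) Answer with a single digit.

4

Partial digits right→left: 9 2 6 8 9 9 7 7 7 2 1 7 3 5 3 2 6 9 8
Double every second digit counting from the check-digit position (so the 1st, 3rd, 5th, ... of the partial from the right).
  doubled (with −9 where >9): 9 3 9 5 5 2 6 6 3 7 → sum 55
  kept as-is: 2 8 9 7 2 7 5 2 9 → sum 51
Total = 55 + 51 = 106.
Check digit = (10 − (106 mod 10)) mod 10 = 4.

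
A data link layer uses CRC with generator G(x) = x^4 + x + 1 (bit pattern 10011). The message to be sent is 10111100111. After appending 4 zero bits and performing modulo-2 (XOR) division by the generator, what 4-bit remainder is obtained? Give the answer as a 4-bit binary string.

Append 4 zeros: 101111001110000. Divide by 10011 (XOR where the leading bit is 1):
  pos 0: 10111 XOR 10011 = 00100
  pos 2: 10010 XOR 10011 = 00001
  pos 6: 10111 XOR 10011 = 00100
  pos 8: 10000 XOR 10011 = 00011
Remainder (last 4 bits) = 1100. This is the CRC / FCS.

1100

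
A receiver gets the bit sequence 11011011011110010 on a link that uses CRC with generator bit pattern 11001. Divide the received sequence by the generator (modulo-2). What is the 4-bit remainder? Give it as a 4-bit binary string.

Modulo-2 division of 11011011011110010 by 11001:
  pos 0: 11011 XOR 11001 = 00010
  pos 3: 10011 XOR 11001 = 01010
  pos 4: 10100 XOR 11001 = 01101
  pos 5: 11011 XOR 11001 = 00010
  pos 8: 10111 XOR 11001 = 01110
  pos 9: 11100 XOR 11001 = 00101
  pos 11: 10101 XOR 11001 = 01100
  pos 12: 11000 XOR 11001 = 00001
Remainder = 0001 (nonzero — an error is detected).

0001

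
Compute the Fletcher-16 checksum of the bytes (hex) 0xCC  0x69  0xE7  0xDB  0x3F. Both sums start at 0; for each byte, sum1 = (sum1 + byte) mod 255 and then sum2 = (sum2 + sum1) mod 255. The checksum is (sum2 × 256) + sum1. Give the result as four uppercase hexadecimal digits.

5439

Running sums (mod 255):
  after byte 0 (0xCC): sum1=204, sum2=204
  after byte 1 (0x69): sum1=54, sum2=3
  after byte 2 (0xE7): sum1=30, sum2=33
  after byte 3 (0xDB): sum1=249, sum2=27
  after byte 4 (0x3F): sum1=57, sum2=84
Checksum = sum2·256 + sum1 = 84·256 + 57 = 21561 = 0x5439.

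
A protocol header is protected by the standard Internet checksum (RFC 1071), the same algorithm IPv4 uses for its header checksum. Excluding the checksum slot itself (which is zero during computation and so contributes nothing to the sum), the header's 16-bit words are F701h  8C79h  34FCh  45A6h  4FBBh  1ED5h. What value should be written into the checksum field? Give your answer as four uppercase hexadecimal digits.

9351

One's-complement addition (fold any carry out of bit 15 back into bit 0):
  0xF701 + 0x8C79 = 0x1837A → wrap carry → 0x837B
  0x837B + 0x34FC = 0x0B877
  0xB877 + 0x45A6 = 0x0FE1D
  0xFE1D + 0x4FBB = 0x14DD8 → wrap carry → 0x4DD9
  0x4DD9 + 0x1ED5 = 0x06CAE
One's-complement sum = 0x6CAE.
Checksum = ~0x6CAE & 0xFFFF = 0x9351.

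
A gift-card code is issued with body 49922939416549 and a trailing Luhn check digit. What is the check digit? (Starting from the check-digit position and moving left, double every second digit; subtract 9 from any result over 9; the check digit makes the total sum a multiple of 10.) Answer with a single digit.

5

Partial digits right→left: 9 4 5 6 1 4 9 3 9 2 2 9 9 4
Double every second digit counting from the check-digit position (so the 1st, 3rd, 5th, ... of the partial from the right).
  doubled (with −9 where >9): 9 1 2 9 9 4 9 → sum 43
  kept as-is: 4 6 4 3 2 9 4 → sum 32
Total = 43 + 32 = 75.
Check digit = (10 − (75 mod 10)) mod 10 = 5.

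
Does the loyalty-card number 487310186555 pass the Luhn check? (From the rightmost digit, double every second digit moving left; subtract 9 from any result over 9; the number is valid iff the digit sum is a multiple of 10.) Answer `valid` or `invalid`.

valid

From the right, keep odd positions and double even positions (subtract 9 from any doubled value over 9):
  doubled (positions 2,4,...): 1 3 2 2 5 8 → sum 21
  kept (positions 1,3,...): 5 5 8 0 3 8 → sum 29
Total = 50.
50 mod 10 = 0, so the number is valid.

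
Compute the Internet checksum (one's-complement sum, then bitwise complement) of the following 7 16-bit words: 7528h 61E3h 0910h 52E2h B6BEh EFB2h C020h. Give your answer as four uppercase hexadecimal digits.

666F

One's-complement addition (fold any carry out of bit 15 back into bit 0):
  0x7528 + 0x61E3 = 0x0D70B
  0xD70B + 0x0910 = 0x0E01B
  0xE01B + 0x52E2 = 0x132FD → wrap carry → 0x32FE
  0x32FE + 0xB6BE = 0x0E9BC
  0xE9BC + 0xEFB2 = 0x1D96E → wrap carry → 0xD96F
  0xD96F + 0xC020 = 0x1998F → wrap carry → 0x9990
One's-complement sum = 0x9990.
Checksum = ~0x9990 & 0xFFFF = 0x666F.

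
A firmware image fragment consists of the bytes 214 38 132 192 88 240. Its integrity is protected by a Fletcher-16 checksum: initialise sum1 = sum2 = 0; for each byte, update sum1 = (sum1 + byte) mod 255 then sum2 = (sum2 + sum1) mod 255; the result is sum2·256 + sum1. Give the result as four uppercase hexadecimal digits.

Running sums (mod 255):
  after byte 0 (214): sum1=214, sum2=214
  after byte 1 (38): sum1=252, sum2=211
  after byte 2 (132): sum1=129, sum2=85
  after byte 3 (192): sum1=66, sum2=151
  after byte 4 (88): sum1=154, sum2=50
  after byte 5 (240): sum1=139, sum2=189
Checksum = sum2·256 + sum1 = 189·256 + 139 = 48523 = 0xBD8B.

BD8B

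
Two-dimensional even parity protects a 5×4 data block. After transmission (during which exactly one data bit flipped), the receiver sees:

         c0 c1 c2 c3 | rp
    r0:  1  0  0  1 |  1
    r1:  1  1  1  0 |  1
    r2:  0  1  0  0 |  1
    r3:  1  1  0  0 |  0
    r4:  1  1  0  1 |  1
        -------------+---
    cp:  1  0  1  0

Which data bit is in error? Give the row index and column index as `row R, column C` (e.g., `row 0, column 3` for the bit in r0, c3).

row 0, column 0

Recompute each row's even parity and compare to rp:
  r0: data parity 0, sent rp 1 → mismatch
  r1: data parity 1, sent rp 1 → ok
  r2: data parity 1, sent rp 1 → ok
  r3: data parity 0, sent rp 0 → ok
  r4: data parity 1, sent rp 1 → ok
Recompute each column's even parity and compare to cp:
  c0: data parity 0, sent cp 1 → mismatch
  c1: data parity 0, sent cp 0 → ok
  c2: data parity 1, sent cp 1 → ok
  c3: data parity 0, sent cp 0 → ok
Exactly one row (r0) and one column (c0) fail → the flipped bit is at their intersection.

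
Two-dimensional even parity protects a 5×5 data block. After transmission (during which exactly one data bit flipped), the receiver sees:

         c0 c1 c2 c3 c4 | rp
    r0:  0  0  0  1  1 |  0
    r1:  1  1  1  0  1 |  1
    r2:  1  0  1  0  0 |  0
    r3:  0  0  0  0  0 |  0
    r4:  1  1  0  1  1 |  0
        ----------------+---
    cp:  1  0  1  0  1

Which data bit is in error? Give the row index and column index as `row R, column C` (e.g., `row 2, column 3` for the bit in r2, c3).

Recompute each row's even parity and compare to rp:
  r0: data parity 0, sent rp 0 → ok
  r1: data parity 0, sent rp 1 → mismatch
  r2: data parity 0, sent rp 0 → ok
  r3: data parity 0, sent rp 0 → ok
  r4: data parity 0, sent rp 0 → ok
Recompute each column's even parity and compare to cp:
  c0: data parity 1, sent cp 1 → ok
  c1: data parity 0, sent cp 0 → ok
  c2: data parity 0, sent cp 1 → mismatch
  c3: data parity 0, sent cp 0 → ok
  c4: data parity 1, sent cp 1 → ok
Exactly one row (r1) and one column (c2) fail → the flipped bit is at their intersection.

row 1, column 2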